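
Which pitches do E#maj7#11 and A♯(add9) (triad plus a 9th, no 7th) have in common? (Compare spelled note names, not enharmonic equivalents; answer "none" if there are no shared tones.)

E#maj7#11: E# G## B# D## A##
A♯(add9): A# C## E# B#
Common to both → E#, B#.

E# – B#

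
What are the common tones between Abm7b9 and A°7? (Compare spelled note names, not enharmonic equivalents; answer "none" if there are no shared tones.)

Eb Gb

Abm7b9 = Ab, Cb, Eb, Gb, Bbb.
A°7 = A, C, Eb, Gb.
Shared: Eb, Gb.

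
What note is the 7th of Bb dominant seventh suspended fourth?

Ab

Root of Bb dominant seventh suspended fourth = Bb. The 7th is a minor 7th: Bb up a minor 7th → Ab.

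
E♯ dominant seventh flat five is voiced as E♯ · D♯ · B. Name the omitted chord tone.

The full E♯ dominant seventh flat five chord is E♯, G𝄪, B, D♯.
Comparing with the voicing, the major 3rd (3rd) — G𝄪 — is absent.

G𝄪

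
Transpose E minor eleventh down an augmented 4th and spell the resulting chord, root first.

An augmented 4th down from E is B-flat, so the new chord is B-flat minor eleventh.
root → B-flat
3rd (minor 3rd) → D-flat
5th (perfect 5th) → F
7th (minor 7th) → A-flat
9th (major 9th) → C
11th (perfect 11th) → E-flat

B-flat, D-flat, F, A-flat, C, E-flat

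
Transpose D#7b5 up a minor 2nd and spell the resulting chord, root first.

A minor 2nd up from D# is E, so the new chord is E dominant seventh flat five.
E — root
G# — major 3rd
Bb — diminished 5th
D — minor 7th

E, G#, Bb, D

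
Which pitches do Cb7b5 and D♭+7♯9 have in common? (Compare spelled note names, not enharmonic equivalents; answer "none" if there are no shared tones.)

Cb7b5: Cb Eb Gbb Bbb
D♭+7♯9: Db F A Cb E
Common to both → Cb.

Cb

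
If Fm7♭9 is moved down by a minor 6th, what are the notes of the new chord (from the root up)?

A C E G Bb

A minor 6th down from F is A, so the new chord is A minor seventh flat nine.
A — root
C — minor 3rd
E — perfect 5th
G — minor 7th
Bb — minor 9th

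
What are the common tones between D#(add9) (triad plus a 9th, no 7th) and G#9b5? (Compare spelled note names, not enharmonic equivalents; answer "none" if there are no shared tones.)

D#(add9): D♯ F𝄪 A♯ E♯
G#9b5: G♯ B♯ D F♯ A♯
Common to both → A♯.

A♯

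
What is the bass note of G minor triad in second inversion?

D

G minor triad = G–Bb–D. Second inversion → fifth in the bass = D.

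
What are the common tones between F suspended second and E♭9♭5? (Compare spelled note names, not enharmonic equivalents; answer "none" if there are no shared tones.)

F, G

F suspended second = F, G, C.
E♭9♭5 = Eb, G, Bbb, Db, F.
Shared: F, G.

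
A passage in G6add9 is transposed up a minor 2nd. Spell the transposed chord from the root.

A minor 2nd up from G is Ab, so the new chord is Ab six-nine.
- root: Ab
- major 3rd: C
- perfect 5th: Eb
- major 6th: F
- major 9th: Bb

Ab, C, Eb, F, Bb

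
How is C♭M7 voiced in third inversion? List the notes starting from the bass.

In root position, C♭M7 is Cb–Eb–Gb–Bb.
Third inversion puts the seventh (Bb) in the bass.

Bb  Cb  Eb  Gb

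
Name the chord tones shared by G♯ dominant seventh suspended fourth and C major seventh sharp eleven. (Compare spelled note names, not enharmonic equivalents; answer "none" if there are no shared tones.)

F-sharp

G♯ dominant seventh suspended fourth = G-sharp, C-sharp, D-sharp, F-sharp.
C major seventh sharp eleven = C, E, G, B, F-sharp.
Shared: F-sharp.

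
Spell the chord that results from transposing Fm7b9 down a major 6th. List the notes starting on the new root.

Transposed root: F → Ab (major 6th down). So we spell Ab minor seventh flat nine:
Ab — root
Cb — minor 3rd
Eb — perfect 5th
Gb — minor 7th
Bbb — minor 9th

Ab  Cb  Eb  Gb  Bbb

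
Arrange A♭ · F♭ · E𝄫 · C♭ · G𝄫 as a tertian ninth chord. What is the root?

F♭

Arranged so that each adjacent pair is a third by letter name: F♭ – A♭ – C♭ – E𝄫 – G𝄫.
The bottom of that stack, F♭, is the root (this is F♭ dominant seventh flat nine).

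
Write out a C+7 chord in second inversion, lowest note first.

G#  Bb  C  E

C+7 = C–E–G#–Bb; second inversion → fifth (G#) lowest.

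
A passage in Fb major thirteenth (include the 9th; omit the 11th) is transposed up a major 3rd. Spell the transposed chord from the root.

A-flat, C, E-flat, G, B-flat, F

A major 3rd up from F-flat is A-flat, so the new chord is A-flat major thirteenth.
root → A-flat
3rd (major 3rd) → C
5th (perfect 5th) → E-flat
7th (major 7th) → G
9th (major 9th) → B-flat
13th (major 13th) → F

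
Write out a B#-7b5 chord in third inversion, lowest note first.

In root position, B#-7b5 is B#–D#–F#–A#.
Third inversion puts the seventh (A#) in the bass.

A#, B#, D#, F#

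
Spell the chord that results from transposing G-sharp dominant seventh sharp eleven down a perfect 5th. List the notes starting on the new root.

A perfect 5th down from G-sharp is C-sharp, so the new chord is C-sharp dominant seventh sharp eleven.
root → C-sharp
3rd (major 3rd) → E-sharp
5th (perfect 5th) → G-sharp
7th (minor 7th) → B
11th (augmented 11th) → F-double-sharp

C-sharp  E-sharp  G-sharp  B  F-double-sharp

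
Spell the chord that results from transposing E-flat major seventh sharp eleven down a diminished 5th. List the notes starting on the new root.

A, C♯, E, G♯, D♯

A diminished 5th down from E♭ is A, so the new chord is A major seventh sharp eleven.
root → A
3rd (major 3rd) → C♯
5th (perfect 5th) → E
7th (major 7th) → G♯
11th (augmented 11th) → D♯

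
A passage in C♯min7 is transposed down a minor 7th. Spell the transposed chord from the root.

D#  F#  A#  C#

Transposed root: C# → D# (minor 7th down). So we spell D# minor seventh:
Root: D#
Minor 3rd (3rd): F#
Perfect 5th (5th): A#
Minor 7th (7th): C#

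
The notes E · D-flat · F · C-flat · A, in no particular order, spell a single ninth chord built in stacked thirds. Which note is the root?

D-flat

Arranged so that each adjacent pair is a third by letter name: D-flat – F – A – C-flat – E.
The bottom of that stack, D-flat, is the root (this is D-flat dominant seventh sharp nine sharp five).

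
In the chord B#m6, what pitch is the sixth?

Root of B#m6 = B♯. The 6th is a major 6th: B♯ up a major 6th → G𝄪.

G𝄪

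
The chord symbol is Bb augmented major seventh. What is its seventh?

A

Bb augmented major seventh is built on B-flat; its 7th is a major 7th above the root.
A seventh above B uses the letter A, and the major 7th above B-flat is A.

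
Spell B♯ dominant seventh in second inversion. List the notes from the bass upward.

F-double-sharp A-sharp B-sharp D-double-sharp

B♯ dominant seventh = B-sharp–D-double-sharp–F-double-sharp–A-sharp; second inversion → fifth (F-double-sharp) lowest.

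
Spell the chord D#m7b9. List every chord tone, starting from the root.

D#m7b9: minor seventh flat nine on D#.
root → D#
3rd (minor 3rd) → F#
5th (perfect 5th) → A#
7th (minor 7th) → C#
9th (minor 9th) → E

D#, F#, A#, C#, E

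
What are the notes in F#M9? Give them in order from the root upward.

F#, A#, C#, E#, G#

Root F#, quality major ninth:
F# — root
A# — major 3rd
C# — perfect 5th
E# — major 7th
G# — major 9th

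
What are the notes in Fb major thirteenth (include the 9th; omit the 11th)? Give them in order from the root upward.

Fb Ab Cb Eb Gb Db

Fb major thirteenth is a major thirteenth built on Fb.
root → Fb
3rd (major 3rd) → Ab
5th (perfect 5th) → Cb
7th (major 7th) → Eb
9th (major 9th) → Gb
13th (major 13th) → Db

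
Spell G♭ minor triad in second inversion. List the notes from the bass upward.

G♭ minor triad = Gb–Bbb–Db; second inversion → fifth (Db) lowest.

Db Gb Bbb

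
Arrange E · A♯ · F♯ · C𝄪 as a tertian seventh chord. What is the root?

Arranged so that each adjacent pair is a third by letter name: F♯ – A♯ – C𝄪 – E.
The bottom of that stack, F♯, is the root (this is F♯ augmented seventh).

F♯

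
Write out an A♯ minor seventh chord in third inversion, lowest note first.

In root position, A♯ minor seventh is A-sharp–C-sharp–E-sharp–G-sharp.
Third inversion puts the seventh (G-sharp) in the bass.

G-sharp, A-sharp, C-sharp, E-sharp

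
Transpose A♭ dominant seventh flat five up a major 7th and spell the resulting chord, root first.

G  B  D-flat  F

Transposed root: A-flat → G (major 7th up). So we spell G dominant seventh flat five:
root → G
3rd (major 3rd) → B
5th (diminished 5th) → D-flat
7th (minor 7th) → F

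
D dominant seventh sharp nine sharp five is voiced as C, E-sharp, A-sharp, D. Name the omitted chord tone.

F-sharp

The full D dominant seventh sharp nine sharp five chord is D, F-sharp, A-sharp, C, E-sharp.
Comparing with the voicing, the major 3rd (3rd) — F-sharp — is absent.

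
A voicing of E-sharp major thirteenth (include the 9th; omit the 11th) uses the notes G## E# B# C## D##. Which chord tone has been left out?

The full E-sharp major thirteenth chord is E#, G##, B#, D##, F##, C##.
Comparing with the voicing, the major 9th (9th) — F## — is absent.

F##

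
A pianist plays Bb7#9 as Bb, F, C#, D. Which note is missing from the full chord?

The full Bb7#9 chord is Bb, D, F, Ab, C#.
Comparing with the voicing, the minor 7th (7th) — Ab — is absent.

Ab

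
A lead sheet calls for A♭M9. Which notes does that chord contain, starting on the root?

Ab  C  Eb  G  Bb

A♭M9 is a major ninth built on Ab.
root → Ab
3rd (major 3rd) → C
5th (perfect 5th) → Eb
7th (major 7th) → G
9th (major 9th) → Bb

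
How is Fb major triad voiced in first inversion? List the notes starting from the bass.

A♭ – C♭ – F♭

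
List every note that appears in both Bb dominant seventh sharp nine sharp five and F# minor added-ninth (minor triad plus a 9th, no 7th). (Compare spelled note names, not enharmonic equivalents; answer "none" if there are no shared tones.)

F-sharp, C-sharp

Bb dominant seventh sharp nine sharp five = B-flat, D, F-sharp, A-flat, C-sharp.
F# minor added-ninth = F-sharp, A, C-sharp, G-sharp.
Shared: F-sharp, C-sharp.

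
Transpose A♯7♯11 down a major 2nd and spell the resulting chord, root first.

G#, B#, D#, F#, C##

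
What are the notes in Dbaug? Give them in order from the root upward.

Dbaug: augmented triad on Db.
root → Db
3rd (major 3rd) → F
5th (augmented 5th) → A

Db F A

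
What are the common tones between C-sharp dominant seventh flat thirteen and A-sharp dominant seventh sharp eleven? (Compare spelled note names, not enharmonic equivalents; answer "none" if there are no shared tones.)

C-sharp dominant seventh flat thirteen: C-sharp E-sharp G-sharp B A
A-sharp dominant seventh sharp eleven: A-sharp C-double-sharp E-sharp G-sharp D-double-sharp
Common to both → E-sharp, G-sharp.

E-sharp – G-sharp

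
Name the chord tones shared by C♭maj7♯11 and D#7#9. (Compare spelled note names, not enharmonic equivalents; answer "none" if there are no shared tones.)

C♭maj7♯11 = Cb, Eb, Gb, Bb, F.
D#7#9 = D#, F##, A#, C#, E##.
Shared: none.

none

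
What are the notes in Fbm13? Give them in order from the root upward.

Fbm13: minor thirteenth on F♭.
- root: F♭
- minor 3rd: A𝄫
- perfect 5th: C♭
- minor 7th: E𝄫
- major 9th: G♭
- perfect 11th: B𝄫
- major 13th: D♭

F♭  A𝄫  C♭  E𝄫  G♭  B𝄫  D♭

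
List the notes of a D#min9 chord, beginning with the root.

D#, F#, A#, C#, E#

Root D#, quality minor ninth:
D# — root
F# — minor 3rd
A# — perfect 5th
C# — minor 7th
E# — major 9th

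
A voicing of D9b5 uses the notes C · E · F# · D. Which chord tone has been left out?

Ab

The full D9b5 chord is D, F#, Ab, C, E.
Comparing with the voicing, the diminished 5th (5th) — Ab — is absent.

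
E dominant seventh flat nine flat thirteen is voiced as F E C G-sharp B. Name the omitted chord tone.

D

E dominant seventh flat nine flat thirteen = E, G-sharp, B, D, F, C. The voicing lacks the 7th (minor 7th), D.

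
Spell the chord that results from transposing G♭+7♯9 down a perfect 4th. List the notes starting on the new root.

Gb down a perfect 4th → Db. New chord: Db dominant seventh sharp nine sharp five.
Root: Db
Major 3rd (3rd): F
Augmented 5th (5th): A
Minor 7th (7th): Cb
Augmented 9th (9th): E

Db, F, A, Cb, E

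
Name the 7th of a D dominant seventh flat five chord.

C

D dominant seventh flat five is built on D; its 7th is a minor 7th above the root.
A seventh above D uses the letter C, and the minor 7th above D is C.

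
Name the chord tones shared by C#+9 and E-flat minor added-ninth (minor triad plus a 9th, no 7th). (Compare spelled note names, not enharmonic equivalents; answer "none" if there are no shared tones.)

C#+9: C# E# G## B D#
E-flat minor added-ninth: Eb Gb Bb F
Common to both → none.

none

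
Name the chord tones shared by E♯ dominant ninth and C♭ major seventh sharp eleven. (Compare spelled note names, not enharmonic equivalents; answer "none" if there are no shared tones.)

E♯ dominant ninth: E-sharp G-double-sharp B-sharp D-sharp F-double-sharp
C♭ major seventh sharp eleven: C-flat E-flat G-flat B-flat F
Common to both → none.

none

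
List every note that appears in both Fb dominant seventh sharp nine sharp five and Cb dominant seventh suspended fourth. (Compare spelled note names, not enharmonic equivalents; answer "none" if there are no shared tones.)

F-flat

Fb dominant seventh sharp nine sharp five = F-flat, A-flat, C, E-double-flat, G.
Cb dominant seventh suspended fourth = C-flat, F-flat, G-flat, B-double-flat.
Shared: F-flat.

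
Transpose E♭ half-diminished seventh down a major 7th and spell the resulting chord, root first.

A major 7th down from E-flat is F-flat, so the new chord is F-flat half-diminished seventh.
Root: F-flat
Minor 3rd (3rd): A-double-flat
Diminished 5th (5th): C-double-flat
Minor 7th (7th): E-double-flat

F-flat, A-double-flat, C-double-flat, E-double-flat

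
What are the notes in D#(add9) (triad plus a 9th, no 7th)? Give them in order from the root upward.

D♯ F𝄪 A♯ E♯

Root D♯, quality added-ninth:
D♯ — root
F𝄪 — major 3rd
A♯ — perfect 5th
E♯ — major 9th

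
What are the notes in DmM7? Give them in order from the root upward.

DmM7: minor-major seventh on D.
- root: D
- minor 3rd: F
- perfect 5th: A
- major 7th: C#

D, F, A, C#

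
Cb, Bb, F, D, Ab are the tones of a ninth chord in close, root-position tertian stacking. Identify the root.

Bb

Stacking in thirds gives Bb – D – F – Ab – Cb, so Bb is the root — Bb dominant seventh flat nine.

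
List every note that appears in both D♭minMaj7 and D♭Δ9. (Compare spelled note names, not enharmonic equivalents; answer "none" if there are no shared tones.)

Db  Ab  C

D♭minMaj7 = Db, Fb, Ab, C.
D♭Δ9 = Db, F, Ab, C, Eb.
Shared: Db, Ab, C.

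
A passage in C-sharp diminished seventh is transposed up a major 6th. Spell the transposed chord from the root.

A-sharp C-sharp E G

A major 6th up from C-sharp is A-sharp, so the new chord is A-sharp diminished seventh.
Root: A-sharp
Minor 3rd (3rd): C-sharp
Diminished 5th (5th): E
Diminished 7th (7th): G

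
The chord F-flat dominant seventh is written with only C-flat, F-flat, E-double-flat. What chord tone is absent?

A-flat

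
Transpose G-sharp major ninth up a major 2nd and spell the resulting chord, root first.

Transposed root: G-sharp → A-sharp (major 2nd up). So we spell A-sharp major ninth:
Root: A-sharp
Major 3rd (3rd): C-double-sharp
Perfect 5th (5th): E-sharp
Major 7th (7th): G-double-sharp
Major 9th (9th): B-sharp

A-sharp – C-double-sharp – E-sharp – G-double-sharp – B-sharp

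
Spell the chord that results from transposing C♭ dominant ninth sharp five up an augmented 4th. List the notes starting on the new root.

F A C♯ E♭ G

An augmented 4th up from C♭ is F, so the new chord is F dominant ninth sharp five.
Root: F
Major 3rd (3rd): A
Augmented 5th (5th): C♯
Minor 7th (7th): E♭
Major 9th (9th): G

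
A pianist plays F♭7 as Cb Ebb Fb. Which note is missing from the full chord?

The full F♭7 chord is Fb, Ab, Cb, Ebb.
Comparing with the voicing, the major 3rd (3rd) — Ab — is absent.

Ab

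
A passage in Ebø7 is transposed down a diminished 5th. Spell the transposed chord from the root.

A diminished 5th down from Eb is A, so the new chord is A half-diminished seventh.
- root: A
- minor 3rd: C
- diminished 5th: Eb
- minor 7th: G

A C Eb G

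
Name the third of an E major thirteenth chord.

G#

E major thirteenth is built on E; its 3rd is a major 3rd above the root.
A third above E uses the letter G, and the major 3rd above E is G#.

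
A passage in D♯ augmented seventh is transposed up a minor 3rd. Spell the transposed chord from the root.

F-sharp  A-sharp  C-double-sharp  E

Transposed root: D-sharp → F-sharp (minor 3rd up). So we spell F-sharp augmented seventh:
root → F-sharp
3rd (major 3rd) → A-sharp
5th (augmented 5th) → C-double-sharp
7th (minor 7th) → E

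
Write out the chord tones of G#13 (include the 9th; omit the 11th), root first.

G#13 is a dominant thirteenth built on G#.
Root: G#
Major 3rd (3rd): B#
Perfect 5th (5th): D#
Minor 7th (7th): F#
Major 9th (9th): A#
Major 13th (13th): E#

G# – B# – D# – F# – A# – E#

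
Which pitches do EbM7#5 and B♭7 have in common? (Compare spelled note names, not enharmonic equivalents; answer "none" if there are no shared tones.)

EbM7#5: E♭ G B D
B♭7: B♭ D F A♭
Common to both → D.

D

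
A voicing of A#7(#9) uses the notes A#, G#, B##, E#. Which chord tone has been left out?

C##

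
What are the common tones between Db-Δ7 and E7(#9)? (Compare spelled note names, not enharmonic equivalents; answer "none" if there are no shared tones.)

none

Db-Δ7: Db Fb Ab C
E7(#9): E G# B D F##
Common to both → none.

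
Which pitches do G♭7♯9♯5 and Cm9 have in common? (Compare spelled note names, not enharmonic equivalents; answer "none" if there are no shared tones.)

Bb – D

G♭7♯9♯5 = Gb, Bb, D, Fb, A.
Cm9 = C, Eb, G, Bb, D.
Shared: Bb, D.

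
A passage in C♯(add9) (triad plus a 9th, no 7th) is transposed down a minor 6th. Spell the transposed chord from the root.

E#, G##, B#, F##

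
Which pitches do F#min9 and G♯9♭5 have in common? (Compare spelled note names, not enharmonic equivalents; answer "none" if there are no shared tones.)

F# G#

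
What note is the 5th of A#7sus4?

Root of A#7sus4 = A♯. The 5th is a perfect 5th: A♯ up a perfect 5th → E♯.

E♯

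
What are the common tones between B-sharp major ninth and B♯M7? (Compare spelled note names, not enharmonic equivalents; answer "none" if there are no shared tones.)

B# D## F## A##

B-sharp major ninth: B# D## F## A## C##
B♯M7: B# D## F## A##
Common to both → B#, D##, F##, A##.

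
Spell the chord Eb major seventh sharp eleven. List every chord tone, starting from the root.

Eb major seventh sharp eleven: major seventh sharp eleven on E-flat.
E-flat — root
G — major 3rd
B-flat — perfect 5th
D — major 7th
A — augmented 11th

E-flat  G  B-flat  D  A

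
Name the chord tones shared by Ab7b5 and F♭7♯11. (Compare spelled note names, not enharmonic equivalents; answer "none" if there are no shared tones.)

Ab7b5: Ab C Ebb Gb
F♭7♯11: Fb Ab Cb Ebb Bb
Common to both → Ab, Ebb.

Ab, Ebb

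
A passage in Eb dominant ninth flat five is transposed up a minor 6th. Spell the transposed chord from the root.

C-flat, E-flat, G-double-flat, B-double-flat, D-flat

Transposed root: E-flat → C-flat (minor 6th up). So we spell C-flat dominant ninth flat five:
- root: C-flat
- major 3rd: E-flat
- diminished 5th: G-double-flat
- minor 7th: B-double-flat
- major 9th: D-flat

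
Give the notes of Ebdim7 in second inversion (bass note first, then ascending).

In root position, Ebdim7 is Eb–Gb–Bbb–Dbb.
Second inversion puts the fifth (Bbb) in the bass.

Bbb, Dbb, Eb, Gb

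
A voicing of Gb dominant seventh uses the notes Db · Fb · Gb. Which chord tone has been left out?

The full Gb dominant seventh chord is Gb, Bb, Db, Fb.
Comparing with the voicing, the major 3rd (3rd) — Bb — is absent.

Bb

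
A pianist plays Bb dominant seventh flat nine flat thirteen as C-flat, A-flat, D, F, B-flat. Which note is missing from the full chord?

Bb dominant seventh flat nine flat thirteen = B-flat, D, F, A-flat, C-flat, G-flat. The voicing lacks the 13th (minor 13th), G-flat.

G-flat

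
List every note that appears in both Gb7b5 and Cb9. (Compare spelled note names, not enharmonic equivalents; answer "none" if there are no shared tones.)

Gb7b5 = Gb, Bb, Dbb, Fb.
Cb9 = Cb, Eb, Gb, Bbb, Db.
Shared: Gb.

Gb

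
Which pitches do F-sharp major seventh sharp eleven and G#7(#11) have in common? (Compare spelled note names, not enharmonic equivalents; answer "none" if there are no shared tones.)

F-sharp major seventh sharp eleven = F#, A#, C#, E#, B#.
G#7(#11) = G#, B#, D#, F#, C##.
Shared: F#, B#.

F#, B#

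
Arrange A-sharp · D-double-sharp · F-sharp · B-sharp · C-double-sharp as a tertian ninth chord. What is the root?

Stacking in thirds gives B-sharp – D-double-sharp – F-sharp – A-sharp – C-double-sharp, so B-sharp is the root — B-sharp dominant ninth flat five.

B-sharp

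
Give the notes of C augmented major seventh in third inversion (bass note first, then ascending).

B, C, E, G-sharp

In root position, C augmented major seventh is C–E–G-sharp–B.
Third inversion puts the seventh (B) in the bass.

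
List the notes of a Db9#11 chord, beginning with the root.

Db9#11: dominant ninth sharp eleven on Db.
Db — root
F — major 3rd
Ab — perfect 5th
Cb — minor 7th
Eb — major 9th
G — augmented 11th

Db – F – Ab – Cb – Eb – G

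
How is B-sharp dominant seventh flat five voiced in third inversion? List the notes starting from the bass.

A-sharp, B-sharp, D-double-sharp, F-sharp

B-sharp dominant seventh flat five = B-sharp–D-double-sharp–F-sharp–A-sharp; third inversion → seventh (A-sharp) lowest.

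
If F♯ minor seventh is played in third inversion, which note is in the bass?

E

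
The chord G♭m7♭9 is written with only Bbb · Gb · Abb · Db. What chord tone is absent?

The full G♭m7♭9 chord is Gb, Bbb, Db, Fb, Abb.
Comparing with the voicing, the minor 7th (7th) — Fb — is absent.

Fb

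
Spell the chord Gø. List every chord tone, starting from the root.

G B♭ D♭ F

Gø: half-diminished seventh on G.
- root: G
- minor 3rd: B♭
- diminished 5th: D♭
- minor 7th: F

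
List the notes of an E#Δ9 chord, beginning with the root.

E#Δ9: major ninth on E♯.
Root: E♯
Major 3rd (3rd): G𝄪
Perfect 5th (5th): B♯
Major 7th (7th): D𝄪
Major 9th (9th): F𝄪

E♯ – G𝄪 – B♯ – D𝄪 – F𝄪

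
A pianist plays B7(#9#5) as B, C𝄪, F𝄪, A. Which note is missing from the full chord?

The full B7(#9#5) chord is B, D♯, F𝄪, A, C𝄪.
Comparing with the voicing, the major 3rd (3rd) — D♯ — is absent.

D♯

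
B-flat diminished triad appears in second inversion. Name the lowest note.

F♭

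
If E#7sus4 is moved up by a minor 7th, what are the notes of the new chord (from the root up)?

D# – G# – A# – C#

Transposed root: E# → D# (minor 7th up). So we spell D# dominant seventh suspended fourth:
D# — root
G# — perfect 4th
A# — perfect 5th
C# — minor 7th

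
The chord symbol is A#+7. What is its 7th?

G#

Root of A#+7 = A#. The 7th is a minor 7th: A# up a minor 7th → G#.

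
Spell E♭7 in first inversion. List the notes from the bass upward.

E♭7 = Eb–G–Bb–Db; first inversion → third (G) lowest.

G, Bb, Db, Eb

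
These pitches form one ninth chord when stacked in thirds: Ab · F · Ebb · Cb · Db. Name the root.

Arranged so that each adjacent pair is a third by letter name: Db – F – Ab – Cb – Ebb.
The bottom of that stack, Db, is the root (this is Db dominant seventh flat nine).

Db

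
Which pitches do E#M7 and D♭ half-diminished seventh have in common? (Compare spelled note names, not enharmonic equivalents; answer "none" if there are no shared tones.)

none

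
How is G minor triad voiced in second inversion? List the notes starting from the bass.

D G B-flat

In root position, G minor triad is G–B-flat–D.
Second inversion puts the fifth (D) in the bass.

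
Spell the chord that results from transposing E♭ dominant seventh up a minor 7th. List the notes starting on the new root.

Db, F, Ab, Cb

Transposed root: Eb → Db (minor 7th up). So we spell Db dominant seventh:
Db — root
F — major 3rd
Ab — perfect 5th
Cb — minor 7th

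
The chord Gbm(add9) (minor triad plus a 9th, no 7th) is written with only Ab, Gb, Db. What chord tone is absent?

The full Gbm(add9) chord is Gb, Bbb, Db, Ab.
Comparing with the voicing, the minor 3rd (3rd) — Bbb — is absent.

Bbb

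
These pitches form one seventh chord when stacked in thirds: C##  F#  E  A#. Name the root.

Stacking in thirds gives F# – A# – C## – E, so F# is the root — F# augmented seventh.

F#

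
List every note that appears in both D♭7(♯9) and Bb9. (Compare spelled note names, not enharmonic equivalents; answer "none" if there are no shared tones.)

F – Ab

D♭7(♯9) = Db, F, Ab, Cb, E.
Bb9 = Bb, D, F, Ab, C.
Shared: F, Ab.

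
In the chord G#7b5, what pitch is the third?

Root of G#7b5 = G#. The 3rd is a major 3rd: G# up a major 3rd → B#.

B#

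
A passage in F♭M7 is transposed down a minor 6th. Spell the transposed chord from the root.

F♭ down a minor 6th → A♭. New chord: A♭ major seventh.
A♭ — root
C — major 3rd
E♭ — perfect 5th
G — major 7th

A♭, C, E♭, G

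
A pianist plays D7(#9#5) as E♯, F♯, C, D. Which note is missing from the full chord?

D7(#9#5) = D, F♯, A♯, C, E♯. The voicing lacks the 5th (augmented 5th), A♯.

A♯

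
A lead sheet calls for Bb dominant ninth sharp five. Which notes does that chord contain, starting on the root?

Bb dominant ninth sharp five is a dominant ninth sharp five built on B♭.
- root: B♭
- major 3rd: D
- augmented 5th: F♯
- minor 7th: A♭
- major 9th: C

B♭, D, F♯, A♭, C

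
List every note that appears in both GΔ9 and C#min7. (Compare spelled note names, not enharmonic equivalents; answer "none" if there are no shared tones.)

GΔ9: G B D F# A
C#min7: C# E G# B
Common to both → B.

B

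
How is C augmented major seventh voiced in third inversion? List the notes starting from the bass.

C augmented major seventh = C–E–G#–B; third inversion → seventh (B) lowest.

B – C – E – G#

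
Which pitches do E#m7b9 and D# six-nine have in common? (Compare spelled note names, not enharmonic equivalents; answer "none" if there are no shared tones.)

E#m7b9 = E#, G#, B#, D#, F#.
D# six-nine = D#, F##, A#, B#, E#.
Shared: E#, B#, D#.

E#, B#, D#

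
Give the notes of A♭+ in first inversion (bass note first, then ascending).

C, E, Ab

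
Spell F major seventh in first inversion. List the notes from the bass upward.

In root position, F major seventh is F–A–C–E.
First inversion puts the third (A) in the bass.

A, C, E, F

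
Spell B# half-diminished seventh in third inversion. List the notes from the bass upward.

A#  B#  D#  F#

In root position, B# half-diminished seventh is B#–D#–F#–A#.
Third inversion puts the seventh (A#) in the bass.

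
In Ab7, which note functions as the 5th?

E♭

Root of Ab7 = A♭. The 5th is a perfect 5th: A♭ up a perfect 5th → E♭.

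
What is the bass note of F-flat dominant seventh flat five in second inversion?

F-flat dominant seventh flat five in root position is F♭–A♭–C𝄫–E𝄫.
Second inversion places the fifth in the bass, which is C𝄫.

C𝄫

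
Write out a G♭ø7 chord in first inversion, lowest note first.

Bbb  Dbb  Fb  Gb

In root position, G♭ø7 is Gb–Bbb–Dbb–Fb.
First inversion puts the third (Bbb) in the bass.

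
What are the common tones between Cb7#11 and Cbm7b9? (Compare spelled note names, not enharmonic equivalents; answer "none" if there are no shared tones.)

Cb7#11 = C♭, E♭, G♭, B𝄫, F.
Cbm7b9 = C♭, E𝄫, G♭, B𝄫, D𝄫.
Shared: C♭, G♭, B𝄫.

C♭, G♭, B𝄫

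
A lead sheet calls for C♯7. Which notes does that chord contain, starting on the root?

C# E# G# B

C♯7 is a dominant seventh built on C#.
C# — root
E# — major 3rd
G# — perfect 5th
B — minor 7th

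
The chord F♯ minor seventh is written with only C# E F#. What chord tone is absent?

A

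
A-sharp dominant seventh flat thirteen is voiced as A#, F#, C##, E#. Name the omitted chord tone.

A-sharp dominant seventh flat thirteen = A#, C##, E#, G#, F#. The voicing lacks the 7th (minor 7th), G#.

G#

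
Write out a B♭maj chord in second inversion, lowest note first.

F Bb D

B♭maj = Bb–D–F; second inversion → fifth (F) lowest.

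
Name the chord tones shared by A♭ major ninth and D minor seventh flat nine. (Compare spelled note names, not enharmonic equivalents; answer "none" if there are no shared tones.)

C, E-flat

A♭ major ninth: A-flat C E-flat G B-flat
D minor seventh flat nine: D F A C E-flat
Common to both → C, E-flat.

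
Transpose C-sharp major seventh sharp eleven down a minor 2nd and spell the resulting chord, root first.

B#, D##, F##, A##, E##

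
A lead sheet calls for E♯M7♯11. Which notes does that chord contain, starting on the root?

E#, G##, B#, D##, A##

Root E#, quality major seventh sharp eleven:
- root: E#
- major 3rd: G##
- perfect 5th: B#
- major 7th: D##
- augmented 11th: A##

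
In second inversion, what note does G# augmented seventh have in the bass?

D-double-sharp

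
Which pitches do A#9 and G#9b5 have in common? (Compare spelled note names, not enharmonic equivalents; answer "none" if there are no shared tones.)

A#9 = A♯, C𝄪, E♯, G♯, B♯.
G#9b5 = G♯, B♯, D, F♯, A♯.
Shared: A♯, G♯, B♯.

A♯, G♯, B♯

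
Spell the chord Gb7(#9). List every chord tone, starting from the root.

Root Gb, quality dominant seventh sharp nine:
Root: Gb
Major 3rd (3rd): Bb
Perfect 5th (5th): Db
Minor 7th (7th): Fb
Augmented 9th (9th): A

Gb Bb Db Fb A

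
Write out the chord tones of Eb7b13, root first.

Eb7b13: dominant seventh flat thirteen on E♭.
E♭ — root
G — major 3rd
B♭ — perfect 5th
D♭ — minor 7th
C♭ — minor 13th

E♭  G  B♭  D♭  C♭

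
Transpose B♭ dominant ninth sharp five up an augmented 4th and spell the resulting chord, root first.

E, G#, B#, D, F#

Bb up an augmented 4th → E. New chord: E dominant ninth sharp five.
root → E
3rd (major 3rd) → G#
5th (augmented 5th) → B#
7th (minor 7th) → D
9th (major 9th) → F#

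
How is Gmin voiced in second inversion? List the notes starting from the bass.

Gmin = G–Bb–D; second inversion → fifth (D) lowest.

D, G, Bb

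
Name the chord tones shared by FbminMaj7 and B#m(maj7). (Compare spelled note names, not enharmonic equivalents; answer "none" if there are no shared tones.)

FbminMaj7 = Fb, Abb, Cb, Eb.
B#m(maj7) = B#, D#, F##, A##.
Shared: none.

none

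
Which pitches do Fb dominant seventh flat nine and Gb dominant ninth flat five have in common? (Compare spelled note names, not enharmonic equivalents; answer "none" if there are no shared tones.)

Fb, Ab

Fb dominant seventh flat nine = Fb, Ab, Cb, Ebb, Gbb.
Gb dominant ninth flat five = Gb, Bb, Dbb, Fb, Ab.
Shared: Fb, Ab.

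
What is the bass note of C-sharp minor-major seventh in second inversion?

C-sharp minor-major seventh = C-sharp–E–G-sharp–B-sharp. Second inversion → fifth in the bass = G-sharp.

G-sharp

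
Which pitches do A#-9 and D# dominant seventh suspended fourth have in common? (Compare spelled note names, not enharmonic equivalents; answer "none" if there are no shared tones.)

A#, C#, G#

A#-9: A# C# E# G# B#
D# dominant seventh suspended fourth: D# G# A# C#
Common to both → A#, C#, G#.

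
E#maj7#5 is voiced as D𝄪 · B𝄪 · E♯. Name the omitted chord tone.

E#maj7#5 = E♯, G𝄪, B𝄪, D𝄪. The voicing lacks the 3rd (major 3rd), G𝄪.

G𝄪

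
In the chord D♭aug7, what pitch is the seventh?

Cb

Root of D♭aug7 = Db. The 7th is a minor 7th: Db up a minor 7th → Cb.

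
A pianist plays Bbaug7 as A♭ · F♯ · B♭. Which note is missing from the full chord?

D

The full Bbaug7 chord is B♭, D, F♯, A♭.
Comparing with the voicing, the major 3rd (3rd) — D — is absent.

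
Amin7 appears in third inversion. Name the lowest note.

Amin7 = A–C–E–G. Third inversion → seventh in the bass = G.

G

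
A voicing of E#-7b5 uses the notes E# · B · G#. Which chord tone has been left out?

D#

The full E#-7b5 chord is E#, G#, B, D#.
Comparing with the voicing, the minor 7th (7th) — D# — is absent.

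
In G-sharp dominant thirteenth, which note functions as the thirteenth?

G-sharp dominant thirteenth is built on G#; its 13th is a major 13th above the root.
A sixth above G uses the letter E, and the major 13th above G# is E#.

E#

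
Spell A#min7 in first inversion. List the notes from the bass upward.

C#, E#, G#, A#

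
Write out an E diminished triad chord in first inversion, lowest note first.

G Bb E

In root position, E diminished triad is E–G–Bb.
First inversion puts the third (G) in the bass.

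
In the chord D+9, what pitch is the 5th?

A#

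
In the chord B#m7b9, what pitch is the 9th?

Root of B#m7b9 = B#. The 9th is a minor 9th: B# up a minor 9th → C#.

C#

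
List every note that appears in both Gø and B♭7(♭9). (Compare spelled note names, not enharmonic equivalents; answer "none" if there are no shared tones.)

Gø = G, Bb, Db, F.
B♭7(♭9) = Bb, D, F, Ab, Cb.
Shared: Bb, F.

Bb  F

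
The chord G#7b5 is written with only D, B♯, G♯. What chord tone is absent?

F♯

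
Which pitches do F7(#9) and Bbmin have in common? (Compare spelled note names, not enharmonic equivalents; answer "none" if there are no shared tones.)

F

F7(#9): F A C E♭ G♯
Bbmin: B♭ D♭ F
Common to both → F.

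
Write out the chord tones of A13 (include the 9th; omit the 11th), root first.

A  C#  E  G  B  F#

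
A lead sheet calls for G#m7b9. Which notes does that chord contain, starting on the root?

G# – B – D# – F# – A

G#m7b9 is a minor seventh flat nine built on G#.
root → G#
3rd (minor 3rd) → B
5th (perfect 5th) → D#
7th (minor 7th) → F#
9th (minor 9th) → A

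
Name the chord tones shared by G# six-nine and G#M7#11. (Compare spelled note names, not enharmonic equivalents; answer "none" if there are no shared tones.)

G#, B#, D#

G# six-nine: G# B# D# E# A#
G#M7#11: G# B# D# F## C##
Common to both → G#, B#, D#.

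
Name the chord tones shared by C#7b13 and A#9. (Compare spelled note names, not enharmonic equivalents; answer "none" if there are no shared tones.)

E#, G#

C#7b13 = C#, E#, G#, B, A.
A#9 = A#, C##, E#, G#, B#.
Shared: E#, G#.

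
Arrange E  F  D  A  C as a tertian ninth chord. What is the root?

Stacking in thirds gives D – F – A – C – E, so D is the root — D minor ninth.

D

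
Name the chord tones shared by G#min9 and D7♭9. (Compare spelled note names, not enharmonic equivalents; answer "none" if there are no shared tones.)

F#

G#min9: G# B D# F# A#
D7♭9: D F# A C Eb
Common to both → F#.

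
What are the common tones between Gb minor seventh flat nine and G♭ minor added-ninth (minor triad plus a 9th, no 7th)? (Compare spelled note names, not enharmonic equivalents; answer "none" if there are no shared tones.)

Gb minor seventh flat nine: G-flat B-double-flat D-flat F-flat A-double-flat
G♭ minor added-ninth: G-flat B-double-flat D-flat A-flat
Common to both → G-flat, B-double-flat, D-flat.

G-flat B-double-flat D-flat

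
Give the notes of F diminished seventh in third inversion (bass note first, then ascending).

E-double-flat  F  A-flat  C-flat

F diminished seventh = F–A-flat–C-flat–E-double-flat; third inversion → seventh (E-double-flat) lowest.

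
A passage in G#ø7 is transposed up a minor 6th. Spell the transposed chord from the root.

Transposed root: G# → E (minor 6th up). So we spell E half-diminished seventh:
E — root
G — minor 3rd
Bb — diminished 5th
D — minor 7th

E – G – Bb – D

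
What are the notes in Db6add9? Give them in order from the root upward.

D♭  F  A♭  B♭  E♭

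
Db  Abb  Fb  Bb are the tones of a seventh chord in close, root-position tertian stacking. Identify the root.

Bb

Stacking in thirds gives Bb – Db – Fb – Abb, so Bb is the root — Bb diminished seventh.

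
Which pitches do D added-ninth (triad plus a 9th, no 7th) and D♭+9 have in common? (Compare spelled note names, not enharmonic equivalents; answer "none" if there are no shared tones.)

D added-ninth: D F♯ A E
D♭+9: D♭ F A C♭ E♭
Common to both → A.

A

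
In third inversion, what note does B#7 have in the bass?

B#7 = B#–D##–F##–A#. Third inversion → seventh in the bass = A#.

A#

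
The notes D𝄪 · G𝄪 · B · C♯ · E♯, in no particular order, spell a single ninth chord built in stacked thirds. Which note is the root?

C♯

Stacking in thirds gives C♯ – E♯ – G𝄪 – B – D𝄪, so C♯ is the root — C♯ dominant seventh sharp nine sharp five.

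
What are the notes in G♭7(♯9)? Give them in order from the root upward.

Root Gb, quality dominant seventh sharp nine:
- root: Gb
- major 3rd: Bb
- perfect 5th: Db
- minor 7th: Fb
- augmented 9th: A

Gb Bb Db Fb A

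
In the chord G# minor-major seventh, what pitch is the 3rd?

B

G# minor-major seventh is built on G-sharp; its 3rd is a minor 3rd above the root.
A third above G uses the letter B, and the minor 3rd above G-sharp is B.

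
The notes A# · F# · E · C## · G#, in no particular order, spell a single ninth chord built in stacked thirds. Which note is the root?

F#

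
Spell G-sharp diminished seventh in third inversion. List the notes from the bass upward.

F – G♯ – B – D

G-sharp diminished seventh = G♯–B–D–F; third inversion → seventh (F) lowest.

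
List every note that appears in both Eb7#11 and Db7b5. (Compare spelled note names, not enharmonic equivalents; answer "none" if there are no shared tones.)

Eb7#11 = E♭, G, B♭, D♭, A.
Db7b5 = D♭, F, A𝄫, C♭.
Shared: D♭.

D♭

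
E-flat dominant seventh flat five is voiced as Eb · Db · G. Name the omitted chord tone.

The full E-flat dominant seventh flat five chord is Eb, G, Bbb, Db.
Comparing with the voicing, the diminished 5th (5th) — Bbb — is absent.

Bbb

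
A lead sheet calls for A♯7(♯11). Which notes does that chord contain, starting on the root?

Root A#, quality dominant seventh sharp eleven:
A# — root
C## — major 3rd
E# — perfect 5th
G# — minor 7th
D## — augmented 11th

A# C## E# G# D##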